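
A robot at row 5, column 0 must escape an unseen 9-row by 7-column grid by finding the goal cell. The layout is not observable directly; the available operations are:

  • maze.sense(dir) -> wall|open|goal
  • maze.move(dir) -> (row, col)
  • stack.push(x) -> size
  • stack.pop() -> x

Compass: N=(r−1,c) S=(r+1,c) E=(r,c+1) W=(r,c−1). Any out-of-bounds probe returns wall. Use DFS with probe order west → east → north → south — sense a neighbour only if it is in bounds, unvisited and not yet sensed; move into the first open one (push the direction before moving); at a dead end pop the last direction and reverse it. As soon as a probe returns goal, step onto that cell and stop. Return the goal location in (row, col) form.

[in] sense dir=east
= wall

[in] sense dir=north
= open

[in] push x=north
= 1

[in] move dir=north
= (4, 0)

[in] sense dir=east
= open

[in] push x=east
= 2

[in] move dir=east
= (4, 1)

[in] sense dir=east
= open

[in] push x=east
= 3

[in] move dir=east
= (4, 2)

[in] sense dir=east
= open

[in] push x=east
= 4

[in] move dir=east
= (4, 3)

[in] sense dir=east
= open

[in] push x=east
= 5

[in] move dir=east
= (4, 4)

[in] sense dir=east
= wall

[in] sense dir=north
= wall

[in] sense dir=south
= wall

[in] pop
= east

[in] move dir=west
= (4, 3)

[in] sense dir=north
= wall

[in] sense dir=south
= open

[in] push x=south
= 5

[in] move dir=south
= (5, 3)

[in] sense dir=west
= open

[in] push x=west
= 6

[in] move dir=west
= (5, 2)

[in] sense dir=south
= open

[in] push x=south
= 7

[in] move dir=south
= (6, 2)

[in] sense dir=west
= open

[in] push x=west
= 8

[in] move dir=west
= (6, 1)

[in] sense dir=west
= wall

[in] sense dir=south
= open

[in] push x=south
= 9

[in] move dir=south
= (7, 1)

[in] sense dir=west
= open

[in] push x=west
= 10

[in] move dir=west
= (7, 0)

[in] sense dir=south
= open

[in] push x=south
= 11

[in] move dir=south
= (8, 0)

[in] sense dir=east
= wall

[in] pop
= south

[in] move dir=north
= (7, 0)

[in] pop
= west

[in] move dir=east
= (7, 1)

[in] sense dir=east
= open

[in] push x=east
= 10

[in] move dir=east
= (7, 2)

[in] sense dir=east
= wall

[in] sense dir=south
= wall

[in] pop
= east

[in] move dir=west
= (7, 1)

[in] pop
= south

[in] move dir=north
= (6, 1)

[in] pop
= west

[in] move dir=east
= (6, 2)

[in] sense dir=east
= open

[in] push x=east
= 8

[in] move dir=east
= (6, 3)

[in] sense dir=east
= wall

[in] pop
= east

[in] move dir=west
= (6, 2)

[in] pop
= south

[in] move dir=north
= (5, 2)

[in] pop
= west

[in] move dir=east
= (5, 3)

[in] pop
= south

[in] move dir=north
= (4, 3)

[in] pop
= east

[in] move dir=west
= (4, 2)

[in] sense dir=north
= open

[in] push x=north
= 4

[in] move dir=north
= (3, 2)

[in] sense dir=west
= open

[in] push x=west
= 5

[in] move dir=west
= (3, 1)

[in] sense dir=west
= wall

[in] sense dir=north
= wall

[in] pop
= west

[in] move dir=east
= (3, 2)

[in] sense dir=north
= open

[in] push x=north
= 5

[in] move dir=north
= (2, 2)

[in] sense dir=east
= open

[in] push x=east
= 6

[in] move dir=east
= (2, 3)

[in] sense dir=east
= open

[in] push x=east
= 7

[in] move dir=east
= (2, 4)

[in] sense dir=east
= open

[in] push x=east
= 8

[in] move dir=east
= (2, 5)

[in] sense dir=east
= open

[in] push x=east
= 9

[in] move dir=east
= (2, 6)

[in] sense dir=north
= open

[in] push x=north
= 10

[in] move dir=north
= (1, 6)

[in] sense dir=west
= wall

[in] sense dir=north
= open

[in] push x=north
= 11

[in] move dir=north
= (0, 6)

[in] sense dir=west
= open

[in] push x=west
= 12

[in] move dir=west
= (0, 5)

[in] sense dir=west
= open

[in] push x=west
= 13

[in] move dir=west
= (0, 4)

[in] sense dir=west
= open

[in] push x=west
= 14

[in] move dir=west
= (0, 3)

[in] sense dir=west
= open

[in] push x=west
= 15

[in] move dir=west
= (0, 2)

[in] sense dir=west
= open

[in] push x=west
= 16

[in] move dir=west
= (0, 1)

[in] sense dir=west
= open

[in] push x=west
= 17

[in] move dir=west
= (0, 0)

[in] sense dir=south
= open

[in] push x=south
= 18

[in] move dir=south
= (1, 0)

[in] sense dir=east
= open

[in] push x=east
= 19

[in] move dir=east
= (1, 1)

[in] sense dir=east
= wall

[in] pop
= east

[in] move dir=west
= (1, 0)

[in] sense dir=south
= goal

[in] move dir=south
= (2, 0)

Answer: (2, 0)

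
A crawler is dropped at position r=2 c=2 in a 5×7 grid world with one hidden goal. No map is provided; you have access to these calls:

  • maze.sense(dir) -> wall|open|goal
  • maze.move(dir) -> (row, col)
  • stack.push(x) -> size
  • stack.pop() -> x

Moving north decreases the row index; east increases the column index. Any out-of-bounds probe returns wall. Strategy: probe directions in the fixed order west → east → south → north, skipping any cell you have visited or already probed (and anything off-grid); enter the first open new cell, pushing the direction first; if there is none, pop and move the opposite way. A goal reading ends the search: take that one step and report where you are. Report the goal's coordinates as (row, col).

I call sense passing dir=west, which returns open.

I call push passing x=west, which returns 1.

I invoke move passing dir=west, : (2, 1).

Then sense passing dir=west, giving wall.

Calling sense passing dir=south, : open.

I run push passing x=south, — result: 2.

I use move passing dir=south, and get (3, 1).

Calling sense passing dir=west, : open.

Then push passing x=west, → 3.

I try move passing dir=west, and see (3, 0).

I call sense passing dir=south, and see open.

I try push passing x=south, : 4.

Then move passing dir=south, → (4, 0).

Invoking sense passing dir=east, : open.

Next I call push passing x=east, : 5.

I try move passing dir=east, and observe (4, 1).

Calling sense passing dir=east, and see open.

I use push passing x=east, → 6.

Next I call move passing dir=east, which returns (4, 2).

I try sense passing dir=east, — result: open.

I run push passing x=east, — result: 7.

Using move passing dir=east, yielding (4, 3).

I run sense passing dir=east, and observe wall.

Invoking sense passing dir=north, yielding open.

I call push passing x=north, giving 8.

Now I run move passing dir=north, → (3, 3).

Invoking sense passing dir=west, and see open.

Using push passing x=west, yielding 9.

Now I run move passing dir=west, giving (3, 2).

Invoking pop, : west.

Invoking move passing dir=east, and get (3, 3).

I call sense passing dir=east, which returns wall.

Next I call sense passing dir=north, which returns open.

Then push passing x=north, : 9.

I try move passing dir=north, and get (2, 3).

Using sense passing dir=east, : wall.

I try sense passing dir=north, giving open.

I invoke push passing x=north, and get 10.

Invoking move passing dir=north, : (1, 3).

I run sense passing dir=west, : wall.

Invoking sense passing dir=east, and observe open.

I invoke push passing x=east, : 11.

I run move passing dir=east, — result: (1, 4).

Now I run sense passing dir=east, yielding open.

I run push passing x=east, — result: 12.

I try move passing dir=east, and see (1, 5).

Then sense passing dir=east, : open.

Calling push passing x=east, and get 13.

I invoke move passing dir=east, and get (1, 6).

I call sense passing dir=south, giving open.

I try push passing x=south, yielding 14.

I call move passing dir=south, which returns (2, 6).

I try sense passing dir=west, giving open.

I call push passing x=west, and get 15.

I use move passing dir=west, giving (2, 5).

Calling sense passing dir=south, giving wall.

Invoking pop, → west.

I run move passing dir=east, — result: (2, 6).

Calling sense passing dir=south, and observe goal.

I try move passing dir=south, and observe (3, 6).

Answer: (3, 6)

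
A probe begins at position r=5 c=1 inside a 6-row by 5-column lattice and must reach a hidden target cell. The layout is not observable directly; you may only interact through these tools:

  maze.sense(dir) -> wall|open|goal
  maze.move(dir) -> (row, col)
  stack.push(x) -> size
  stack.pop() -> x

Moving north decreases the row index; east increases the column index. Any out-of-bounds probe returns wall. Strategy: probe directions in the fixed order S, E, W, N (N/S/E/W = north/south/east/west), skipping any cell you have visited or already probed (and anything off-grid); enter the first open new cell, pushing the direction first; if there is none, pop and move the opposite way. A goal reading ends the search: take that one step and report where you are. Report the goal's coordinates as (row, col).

Using maze.sense passing dir→east, → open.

I run stack.push passing x→east, and see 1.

Now I run maze.move passing dir→east, and get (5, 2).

I try maze.sense passing dir→east, : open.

I run stack.push passing x→east, → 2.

Now I run maze.move passing dir→east, and see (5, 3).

I run maze.sense passing dir→east, : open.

Calling stack.push passing x→east, → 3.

I invoke maze.move passing dir→east, yielding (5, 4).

Next I call maze.sense passing dir→north, : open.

Using stack.push passing x→north, and see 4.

Using maze.move passing dir→north, — result: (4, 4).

I call maze.sense passing dir→west, — result: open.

I try stack.push passing x→west, which returns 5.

I use maze.move passing dir→west, → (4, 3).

Invoking maze.sense passing dir→west, → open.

Next I call stack.push passing x→west, — result: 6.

I try maze.move passing dir→west, and get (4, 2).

I run maze.sense passing dir→west, which returns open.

I use stack.push passing x→west, which returns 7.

Invoking maze.move passing dir→west, and get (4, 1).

Then maze.sense passing dir→west, : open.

Now I run stack.push passing x→west, : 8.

I call maze.move passing dir→west, which returns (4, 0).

I invoke maze.sense passing dir→south, and observe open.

I invoke stack.push passing x→south, which returns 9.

Using maze.move passing dir→south, and see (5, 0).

Then stack.pop(), yielding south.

I run maze.move passing dir→north, → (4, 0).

Invoking maze.sense passing dir→north, yielding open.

I run stack.push passing x→north, and observe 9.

Invoking maze.move passing dir→north, : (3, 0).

Now I run maze.sense passing dir→east, and observe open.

Next I call stack.push passing x→east, which returns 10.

Invoking maze.move passing dir→east, : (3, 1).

Next I call maze.sense passing dir→east, yielding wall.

I try maze.sense passing dir→north, and see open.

Then stack.push passing x→north, → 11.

I call maze.move passing dir→north, → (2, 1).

Invoking maze.sense passing dir→east, and observe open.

I invoke stack.push passing x→east, yielding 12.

Using maze.move passing dir→east, → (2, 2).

I use maze.sense passing dir→east, giving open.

I invoke stack.push passing x→east, and see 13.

Calling maze.move passing dir→east, giving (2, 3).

Now I run maze.sense passing dir→south, giving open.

Now I run stack.push passing x→south, giving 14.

I try maze.move passing dir→south, which returns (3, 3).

Now I run maze.sense passing dir→east, : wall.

Then stack.pop, and get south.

Then maze.move passing dir→north, — result: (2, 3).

I call maze.sense passing dir→east, — result: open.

Then stack.push passing x→east, and see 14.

I try maze.move passing dir→east, and see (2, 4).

Invoking maze.sense passing dir→north, and see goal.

Invoking maze.move passing dir→north, and observe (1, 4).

Answer: (1, 4)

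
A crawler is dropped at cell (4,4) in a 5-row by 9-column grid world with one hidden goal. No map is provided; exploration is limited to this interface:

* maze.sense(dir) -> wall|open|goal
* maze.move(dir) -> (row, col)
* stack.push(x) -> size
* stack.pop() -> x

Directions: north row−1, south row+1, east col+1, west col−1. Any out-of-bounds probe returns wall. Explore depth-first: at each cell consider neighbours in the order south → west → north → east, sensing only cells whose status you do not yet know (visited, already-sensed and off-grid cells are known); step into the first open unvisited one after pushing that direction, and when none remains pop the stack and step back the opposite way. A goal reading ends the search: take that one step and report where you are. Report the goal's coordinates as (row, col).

Action: maze.sense[dir→west]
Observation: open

Action: stack.push[x→west]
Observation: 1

Action: maze.move[dir→west]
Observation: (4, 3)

Action: maze.sense[dir→west]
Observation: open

Action: stack.push[x→west]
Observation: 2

Action: maze.move[dir→west]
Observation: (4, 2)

Action: maze.sense[dir→west]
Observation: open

Action: stack.push[x→west]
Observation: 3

Action: maze.move[dir→west]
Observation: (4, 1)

Action: maze.sense[dir→west]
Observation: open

Action: stack.push[x→west]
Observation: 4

Action: maze.move[dir→west]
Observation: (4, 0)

Action: maze.sense[dir→north]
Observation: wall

Action: stack.pop[]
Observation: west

Action: maze.move[dir→east]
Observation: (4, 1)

Action: maze.sense[dir→north]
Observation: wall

Action: stack.pop[]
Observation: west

Action: maze.move[dir→east]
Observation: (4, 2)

Action: maze.sense[dir→north]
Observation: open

Action: stack.push[x→north]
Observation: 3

Action: maze.move[dir→north]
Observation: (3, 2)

Action: maze.sense[dir→north]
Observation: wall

Action: maze.sense[dir→east]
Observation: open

Action: stack.push[x→east]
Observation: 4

Action: maze.move[dir→east]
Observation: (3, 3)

Action: maze.sense[dir→north]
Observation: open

Action: stack.push[x→north]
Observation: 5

Action: maze.move[dir→north]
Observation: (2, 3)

Action: maze.sense[dir→north]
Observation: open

Action: stack.push[x→north]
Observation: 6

Action: maze.move[dir→north]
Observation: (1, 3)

Action: maze.sense[dir→west]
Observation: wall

Action: maze.sense[dir→north]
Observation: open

Action: stack.push[x→north]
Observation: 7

Action: maze.move[dir→north]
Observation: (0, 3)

Action: maze.sense[dir→west]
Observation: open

Action: stack.push[x→west]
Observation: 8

Action: maze.move[dir→west]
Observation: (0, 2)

Action: maze.sense[dir→west]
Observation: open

Action: stack.push[x→west]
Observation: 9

Action: maze.move[dir→west]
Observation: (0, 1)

Action: maze.sense[dir→south]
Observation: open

Action: stack.push[x→south]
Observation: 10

Action: maze.move[dir→south]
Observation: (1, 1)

Action: maze.sense[dir→south]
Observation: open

Action: stack.push[x→south]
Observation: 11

Action: maze.move[dir→south]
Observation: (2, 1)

Action: maze.sense[dir→west]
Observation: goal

Action: maze.move[dir→west]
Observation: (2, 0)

Answer: (2, 0)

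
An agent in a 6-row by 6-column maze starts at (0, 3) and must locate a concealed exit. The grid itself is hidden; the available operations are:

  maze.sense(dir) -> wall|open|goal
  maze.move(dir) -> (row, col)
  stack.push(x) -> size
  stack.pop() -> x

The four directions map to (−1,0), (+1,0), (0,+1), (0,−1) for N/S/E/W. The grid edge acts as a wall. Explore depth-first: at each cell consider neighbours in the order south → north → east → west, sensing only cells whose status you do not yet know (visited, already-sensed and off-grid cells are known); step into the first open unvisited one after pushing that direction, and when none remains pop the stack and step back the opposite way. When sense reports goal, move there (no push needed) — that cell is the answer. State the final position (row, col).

Invoking maze.sense using dir=south, → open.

I try stack.push using x=south, which returns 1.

I try maze.move using dir=south, and observe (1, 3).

Then maze.sense using dir=south, : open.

I use stack.push using x=south, and observe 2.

Next I call maze.move using dir=south, and observe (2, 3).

Invoking maze.sense using dir=south, — result: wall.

Using maze.sense using dir=east, and get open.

Now I run stack.push using x=east, giving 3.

I call maze.move using dir=east, → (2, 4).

Now I run maze.sense using dir=south, and see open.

I invoke stack.push using x=south, yielding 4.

Now I run maze.move using dir=south, yielding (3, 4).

I try maze.sense using dir=south, → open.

I try stack.push using x=south, and get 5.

Using maze.move using dir=south, and observe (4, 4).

I use maze.sense using dir=south, — result: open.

I call stack.push using x=south, and see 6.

I try maze.move using dir=south, and observe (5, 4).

I try maze.sense using dir=east, : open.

I invoke stack.push using x=east, and observe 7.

Then maze.move using dir=east, — result: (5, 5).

I run maze.sense using dir=north, giving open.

I use stack.push using x=north, → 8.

I use maze.move using dir=north, → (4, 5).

Calling maze.sense using dir=north, and observe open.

Calling stack.push using x=north, — result: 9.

I invoke maze.move using dir=north, and see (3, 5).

Invoking maze.sense using dir=north, — result: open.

I invoke stack.push using x=north, yielding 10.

I try maze.move using dir=north, and observe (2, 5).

I use maze.sense using dir=north, — result: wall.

Calling stack.pop(), and see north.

Next I call maze.move using dir=south, yielding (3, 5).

Then stack.pop(), → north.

I try maze.move using dir=south, and observe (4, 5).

Using stack.pop(), → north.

I invoke maze.move using dir=south, : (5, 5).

I use stack.pop(), and get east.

Then maze.move using dir=west, giving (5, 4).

I try maze.sense using dir=west, and observe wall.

Invoking stack.pop, yielding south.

Next I call maze.move using dir=north, → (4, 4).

I call maze.sense using dir=west, → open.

Now I run stack.push using x=west, which returns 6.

Now I run maze.move using dir=west, and see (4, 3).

I call maze.sense using dir=west, — result: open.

Now I run stack.push using x=west, yielding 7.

Invoking maze.move using dir=west, : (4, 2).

Invoking maze.sense using dir=south, : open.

I run stack.push using x=south, giving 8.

I call maze.move using dir=south, and see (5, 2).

Now I run maze.sense using dir=west, — result: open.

I use stack.push using x=west, yielding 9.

Now I run maze.move using dir=west, and observe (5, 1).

Then maze.sense using dir=north, : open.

I invoke stack.push using x=north, and see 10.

I try maze.move using dir=north, giving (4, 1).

I use maze.sense using dir=north, which returns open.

I try stack.push using x=north, which returns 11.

I invoke maze.move using dir=north, and observe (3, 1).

Next I call maze.sense using dir=north, which returns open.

Then stack.push using x=north, and see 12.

I run maze.move using dir=north, — result: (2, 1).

Then maze.sense using dir=north, → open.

Calling stack.push using x=north, which returns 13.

Calling maze.move using dir=north, and see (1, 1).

I try maze.sense using dir=north, → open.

Calling stack.push using x=north, — result: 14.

I try maze.move using dir=north, yielding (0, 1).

I call maze.sense using dir=east, yielding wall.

I invoke maze.sense using dir=west, yielding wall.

Next I call stack.pop(), which returns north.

Using maze.move using dir=south, and get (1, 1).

I run maze.sense using dir=east, giving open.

Calling stack.push using x=east, : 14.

Invoking maze.move using dir=east, which returns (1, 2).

Using maze.sense using dir=south, — result: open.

Invoking stack.push using x=south, → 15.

Now I run maze.move using dir=south, — result: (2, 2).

Then maze.sense using dir=south, and observe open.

Now I run stack.push using x=south, : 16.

Using maze.move using dir=south, yielding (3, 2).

Calling stack.pop, yielding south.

I invoke maze.move using dir=north, → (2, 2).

I invoke stack.pop(), → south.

Now I run maze.move using dir=north, giving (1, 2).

I invoke stack.pop(), → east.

I call maze.move using dir=west, → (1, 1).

Then maze.sense using dir=west, which returns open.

I run stack.push using x=west, : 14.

I try maze.move using dir=west, → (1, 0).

Using maze.sense using dir=south, → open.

I invoke stack.push using x=south, and observe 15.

I use maze.move using dir=south, and observe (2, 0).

I use maze.sense using dir=south, which returns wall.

Next I call stack.pop, : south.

I run maze.move using dir=north, and observe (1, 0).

I use stack.pop(), : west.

I try maze.move using dir=east, and get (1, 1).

Now I run stack.pop, → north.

Now I run maze.move using dir=south, — result: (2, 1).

Then stack.pop, yielding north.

Then maze.move using dir=south, yielding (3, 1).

I try stack.pop(), : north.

Now I run maze.move using dir=south, yielding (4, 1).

Calling maze.sense using dir=west, which returns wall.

I invoke stack.pop, : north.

I use maze.move using dir=south, yielding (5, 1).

I run maze.sense using dir=west, yielding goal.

Then maze.move using dir=west, giving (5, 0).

Answer: (5, 0)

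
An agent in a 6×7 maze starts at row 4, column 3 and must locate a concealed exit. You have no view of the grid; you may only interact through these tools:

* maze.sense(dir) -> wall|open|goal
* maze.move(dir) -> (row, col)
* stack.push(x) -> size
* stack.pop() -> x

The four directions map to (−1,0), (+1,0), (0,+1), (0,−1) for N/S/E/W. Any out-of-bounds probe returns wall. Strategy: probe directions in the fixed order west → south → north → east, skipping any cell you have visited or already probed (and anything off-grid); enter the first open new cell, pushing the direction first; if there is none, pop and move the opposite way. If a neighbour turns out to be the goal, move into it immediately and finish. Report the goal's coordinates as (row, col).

// 1. sense(west) == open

// 2. push(west) == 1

// 3. move(west) == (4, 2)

// 4. sense(west) == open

// 5. push(west) == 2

// 6. move(west) == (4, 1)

// 7. sense(west) == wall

// 8. sense(south) == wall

// 9. sense(north) == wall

// 10. pop() == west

// 11. move(east) == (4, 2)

// 12. sense(south) == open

// 13. push(south) == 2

// 14. move(south) == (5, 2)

// 15. sense(east) == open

// 16. push(east) == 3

// 17. move(east) == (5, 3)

// 18. sense(east) == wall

// 19. pop() == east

// 20. move(west) == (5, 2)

// 21. pop() == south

// 22. move(north) == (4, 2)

// 23. sense(north) == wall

// 24. pop() == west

// 25. move(east) == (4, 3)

// 26. sense(north) == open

// 27. push(north) == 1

// 28. move(north) == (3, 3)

// 29. sense(north) == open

// 30. push(north) == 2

// 31. move(north) == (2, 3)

// 32. sense(west) == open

// 33. push(west) == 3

// 34. move(west) == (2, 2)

// 35. sense(west) == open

// 36. push(west) == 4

// 37. move(west) == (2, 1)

// 38. sense(west) == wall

// 39. sense(north) == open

// 40. push(north) == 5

// 41. move(north) == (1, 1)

// 42. sense(west) == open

// 43. push(west) == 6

// 44. move(west) == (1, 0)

// 45. sense(north) == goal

// 46. move(north) == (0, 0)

Answer: (0, 0)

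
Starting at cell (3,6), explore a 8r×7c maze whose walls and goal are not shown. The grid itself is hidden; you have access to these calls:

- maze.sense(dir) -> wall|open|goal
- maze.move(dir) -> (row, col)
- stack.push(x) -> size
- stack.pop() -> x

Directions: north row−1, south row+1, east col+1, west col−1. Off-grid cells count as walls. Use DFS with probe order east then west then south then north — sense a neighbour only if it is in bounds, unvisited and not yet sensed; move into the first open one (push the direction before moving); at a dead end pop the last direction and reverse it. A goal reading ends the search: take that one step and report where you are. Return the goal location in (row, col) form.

Then maze.sense on dir='west', giving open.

Using stack.push on x='west', — result: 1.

Using maze.move on dir='west', and get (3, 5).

I try maze.sense on dir='west', and get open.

Calling stack.push on x='west', and see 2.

I try maze.move on dir='west', giving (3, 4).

I invoke maze.sense on dir='west', yielding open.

Invoking stack.push on x='west', → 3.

Using maze.move on dir='west', : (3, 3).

I run maze.sense on dir='west', and see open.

I use stack.push on x='west', — result: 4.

Using maze.move on dir='west', which returns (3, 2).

Now I run maze.sense on dir='west', and observe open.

I use stack.push on x='west', → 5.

I use maze.move on dir='west', which returns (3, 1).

Invoking maze.sense on dir='west', and see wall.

Next I call maze.sense on dir='south', and observe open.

Then stack.push on x='south', and see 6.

I invoke maze.move on dir='south', : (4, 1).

I call maze.sense on dir='east', and observe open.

Calling stack.push on x='east', : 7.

Using maze.move on dir='east', yielding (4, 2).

Then maze.sense on dir='east', — result: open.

Now I run stack.push on x='east', and observe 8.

I try maze.move on dir='east', — result: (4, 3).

I use maze.sense on dir='east', yielding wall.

I run maze.sense on dir='south', and see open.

I call stack.push on x='south', giving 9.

I run maze.move on dir='south', : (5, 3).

I call maze.sense on dir='east', yielding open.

I run stack.push on x='east', and observe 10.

Using maze.move on dir='east', yielding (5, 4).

I call maze.sense on dir='east', yielding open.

Invoking stack.push on x='east', yielding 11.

I run maze.move on dir='east', and get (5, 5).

I invoke maze.sense on dir='east', — result: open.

I call stack.push on x='east', — result: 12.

I use maze.move on dir='east', yielding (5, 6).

Now I run maze.sense on dir='south', and see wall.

I run maze.sense on dir='north', and observe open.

I run stack.push on x='north', → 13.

Invoking maze.move on dir='north', giving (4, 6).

I invoke maze.sense on dir='west', : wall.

Next I call stack.pop(), yielding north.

Next I call maze.move on dir='south', and see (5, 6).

I invoke stack.pop(), yielding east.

Then maze.move on dir='west', yielding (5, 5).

Now I run maze.sense on dir='south', and get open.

I run stack.push on x='south', giving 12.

Then maze.move on dir='south', and get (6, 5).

Invoking maze.sense on dir='west', which returns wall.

Now I run maze.sense on dir='south', which returns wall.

I call stack.pop(), and see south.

I use maze.move on dir='north', and get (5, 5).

I try stack.pop, yielding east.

I try maze.move on dir='west', giving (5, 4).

Calling stack.pop(), yielding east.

Invoking maze.move on dir='west', and see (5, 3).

Calling maze.sense on dir='west', and get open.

Then stack.push on x='west', giving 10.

Invoking maze.move on dir='west', and observe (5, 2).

Then maze.sense on dir='west', — result: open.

I run stack.push on x='west', giving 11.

I run maze.move on dir='west', — result: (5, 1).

Using maze.sense on dir='west', yielding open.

I try stack.push on x='west', which returns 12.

Then maze.move on dir='west', which returns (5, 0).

I run maze.sense on dir='south', and see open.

Then stack.push on x='south', : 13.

Now I run maze.move on dir='south', and see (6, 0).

Calling maze.sense on dir='east', and get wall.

Now I run maze.sense on dir='south', yielding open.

I invoke stack.push on x='south', giving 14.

I run maze.move on dir='south', — result: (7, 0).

Using maze.sense on dir='east', which returns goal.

Now I run maze.move on dir='east', giving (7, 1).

Answer: (7, 1)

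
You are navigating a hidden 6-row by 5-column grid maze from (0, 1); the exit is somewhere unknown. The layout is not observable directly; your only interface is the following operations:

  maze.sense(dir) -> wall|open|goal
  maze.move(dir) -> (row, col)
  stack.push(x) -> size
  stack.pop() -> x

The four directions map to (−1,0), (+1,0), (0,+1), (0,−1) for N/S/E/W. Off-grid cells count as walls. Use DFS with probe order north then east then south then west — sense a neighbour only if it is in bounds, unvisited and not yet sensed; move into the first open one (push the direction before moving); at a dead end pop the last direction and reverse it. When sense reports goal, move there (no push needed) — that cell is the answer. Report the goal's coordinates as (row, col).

-> sense(dir=east)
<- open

-> push(x=east)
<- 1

-> move(dir=east)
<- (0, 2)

-> sense(dir=east)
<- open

-> push(x=east)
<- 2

-> move(dir=east)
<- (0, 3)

-> sense(dir=east)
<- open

-> push(x=east)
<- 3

-> move(dir=east)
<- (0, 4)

-> sense(dir=south)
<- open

-> push(x=south)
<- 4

-> move(dir=south)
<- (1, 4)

-> sense(dir=south)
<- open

-> push(x=south)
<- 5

-> move(dir=south)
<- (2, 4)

-> sense(dir=south)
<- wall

-> sense(dir=west)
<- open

-> push(x=west)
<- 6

-> move(dir=west)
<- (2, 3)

-> sense(dir=north)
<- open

-> push(x=north)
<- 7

-> move(dir=north)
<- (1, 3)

-> sense(dir=west)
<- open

-> push(x=west)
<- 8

-> move(dir=west)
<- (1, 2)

-> sense(dir=south)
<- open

-> push(x=south)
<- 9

-> move(dir=south)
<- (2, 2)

-> sense(dir=south)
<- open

-> push(x=south)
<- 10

-> move(dir=south)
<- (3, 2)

-> sense(dir=east)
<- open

-> push(x=east)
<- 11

-> move(dir=east)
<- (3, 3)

-> sense(dir=south)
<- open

-> push(x=south)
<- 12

-> move(dir=south)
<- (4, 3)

-> sense(dir=east)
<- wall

-> sense(dir=south)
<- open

-> push(x=south)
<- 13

-> move(dir=south)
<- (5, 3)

-> sense(dir=east)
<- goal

-> move(dir=east)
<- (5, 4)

Answer: (5, 4)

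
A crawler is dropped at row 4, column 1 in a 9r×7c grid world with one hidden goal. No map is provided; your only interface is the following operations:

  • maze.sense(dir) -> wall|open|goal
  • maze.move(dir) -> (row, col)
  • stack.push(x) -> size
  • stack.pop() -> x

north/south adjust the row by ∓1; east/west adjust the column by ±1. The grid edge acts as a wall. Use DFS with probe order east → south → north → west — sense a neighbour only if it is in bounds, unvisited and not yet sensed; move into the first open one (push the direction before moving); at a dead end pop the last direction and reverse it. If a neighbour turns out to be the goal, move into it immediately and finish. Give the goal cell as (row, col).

$ sense east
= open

$ push east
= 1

$ move east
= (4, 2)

$ sense east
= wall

$ sense south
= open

$ push south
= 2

$ move south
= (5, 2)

$ sense east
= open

$ push east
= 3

$ move east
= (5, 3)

$ sense east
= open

$ push east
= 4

$ move east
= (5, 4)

$ sense east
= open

$ push east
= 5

$ move east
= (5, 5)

$ sense east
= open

$ push east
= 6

$ move east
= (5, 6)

$ sense south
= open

$ push south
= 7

$ move south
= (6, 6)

$ sense south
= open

$ push south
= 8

$ move south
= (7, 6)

$ sense south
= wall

$ sense west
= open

$ push west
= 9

$ move west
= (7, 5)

$ sense south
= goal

$ move south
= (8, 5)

Answer: (8, 5)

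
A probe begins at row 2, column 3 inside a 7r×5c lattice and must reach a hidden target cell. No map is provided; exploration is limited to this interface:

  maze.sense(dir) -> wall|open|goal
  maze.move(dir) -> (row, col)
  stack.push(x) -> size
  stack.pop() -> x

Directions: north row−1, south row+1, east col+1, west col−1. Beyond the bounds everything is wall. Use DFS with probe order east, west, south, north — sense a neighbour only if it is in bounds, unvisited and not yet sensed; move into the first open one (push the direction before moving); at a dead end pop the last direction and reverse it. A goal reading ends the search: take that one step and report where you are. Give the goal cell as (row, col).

// 1. sense(dir=east) == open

// 2. push(x=east) == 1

// 3. move(dir=east) == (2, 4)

// 4. sense(dir=south) == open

// 5. push(x=south) == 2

// 6. move(dir=south) == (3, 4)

// 7. sense(dir=west) == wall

// 8. sense(dir=south) == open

// 9. push(x=south) == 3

// 10. move(dir=south) == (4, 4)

// 11. sense(dir=west) == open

// 12. push(x=west) == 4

// 13. move(dir=west) == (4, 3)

// 14. sense(dir=west) == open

// 15. push(x=west) == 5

// 16. move(dir=west) == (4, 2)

// 17. sense(dir=west) == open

// 18. push(x=west) == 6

// 19. move(dir=west) == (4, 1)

// 20. sense(dir=west) == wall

// 21. sense(dir=south) == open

// 22. push(x=south) == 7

// 23. move(dir=south) == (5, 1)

// 24. sense(dir=east) == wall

// 25. sense(dir=west) == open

// 26. push(x=west) == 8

// 27. move(dir=west) == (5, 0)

// 28. sense(dir=south) == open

// 29. push(x=south) == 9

// 30. move(dir=south) == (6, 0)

// 31. sense(dir=east) == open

// 32. push(x=east) == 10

// 33. move(dir=east) == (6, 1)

// 34. sense(dir=east) == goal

// 35. move(dir=east) == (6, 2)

Answer: (6, 2)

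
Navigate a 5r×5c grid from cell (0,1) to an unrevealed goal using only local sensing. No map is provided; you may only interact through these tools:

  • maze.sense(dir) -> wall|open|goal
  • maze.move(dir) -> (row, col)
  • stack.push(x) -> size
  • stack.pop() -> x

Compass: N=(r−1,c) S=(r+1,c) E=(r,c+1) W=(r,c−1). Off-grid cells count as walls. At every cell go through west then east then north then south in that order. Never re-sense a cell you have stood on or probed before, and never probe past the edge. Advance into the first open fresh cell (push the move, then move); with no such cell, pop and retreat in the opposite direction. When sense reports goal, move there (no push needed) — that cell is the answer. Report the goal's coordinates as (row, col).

% 1. sense(dir=west) -> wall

% 2. sense(dir=east) -> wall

% 3. sense(dir=south) -> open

% 4. push(x=south) -> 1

% 5. move(dir=south) -> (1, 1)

% 6. sense(dir=west) -> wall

% 7. sense(dir=east) -> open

% 8. push(x=east) -> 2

% 9. move(dir=east) -> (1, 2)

% 10. sense(dir=east) -> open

% 11. push(x=east) -> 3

% 12. move(dir=east) -> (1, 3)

% 13. sense(dir=east) -> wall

% 14. sense(dir=north) -> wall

% 15. sense(dir=south) -> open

% 16. push(x=south) -> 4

% 17. move(dir=south) -> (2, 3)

% 18. sense(dir=west) -> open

% 19. push(x=west) -> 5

% 20. move(dir=west) -> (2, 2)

% 21. sense(dir=west) -> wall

% 22. sense(dir=south) -> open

% 23. push(x=south) -> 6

% 24. move(dir=south) -> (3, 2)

% 25. sense(dir=west) -> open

% 26. push(x=west) -> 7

% 27. move(dir=west) -> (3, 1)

% 28. sense(dir=west) -> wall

% 29. sense(dir=south) -> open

% 30. push(x=south) -> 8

% 31. move(dir=south) -> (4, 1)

% 32. sense(dir=west) -> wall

% 33. sense(dir=east) -> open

% 34. push(x=east) -> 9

% 35. move(dir=east) -> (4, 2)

% 36. sense(dir=east) -> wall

% 37. pop() -> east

% 38. move(dir=west) -> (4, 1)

% 39. pop() -> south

% 40. move(dir=north) -> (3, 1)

% 41. pop() -> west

% 42. move(dir=east) -> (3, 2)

% 43. sense(dir=east) -> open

% 44. push(x=east) -> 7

% 45. move(dir=east) -> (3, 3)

% 46. sense(dir=east) -> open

% 47. push(x=east) -> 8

% 48. move(dir=east) -> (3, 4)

% 49. sense(dir=north) -> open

% 50. push(x=north) -> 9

% 51. move(dir=north) -> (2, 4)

% 52. pop() -> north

% 53. move(dir=south) -> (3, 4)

% 54. sense(dir=south) -> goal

% 55. move(dir=south) -> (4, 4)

Answer: (4, 4)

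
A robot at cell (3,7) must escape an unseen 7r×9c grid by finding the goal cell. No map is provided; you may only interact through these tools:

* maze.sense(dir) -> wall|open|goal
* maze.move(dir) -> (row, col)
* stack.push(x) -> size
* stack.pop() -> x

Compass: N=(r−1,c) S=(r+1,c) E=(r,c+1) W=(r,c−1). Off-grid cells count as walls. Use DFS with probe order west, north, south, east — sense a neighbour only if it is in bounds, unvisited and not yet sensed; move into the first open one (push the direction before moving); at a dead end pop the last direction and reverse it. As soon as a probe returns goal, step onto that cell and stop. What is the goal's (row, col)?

→ maze.sense(dir→west)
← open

→ stack.push(x→west)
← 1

→ maze.move(dir→west)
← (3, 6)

→ maze.sense(dir→west)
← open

→ stack.push(x→west)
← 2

→ maze.move(dir→west)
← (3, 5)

→ maze.sense(dir→west)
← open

→ stack.push(x→west)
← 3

→ maze.move(dir→west)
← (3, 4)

→ maze.sense(dir→west)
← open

→ stack.push(x→west)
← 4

→ maze.move(dir→west)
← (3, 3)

→ maze.sense(dir→west)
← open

→ stack.push(x→west)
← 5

→ maze.move(dir→west)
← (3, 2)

→ maze.sense(dir→west)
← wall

→ maze.sense(dir→north)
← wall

→ maze.sense(dir→south)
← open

→ stack.push(x→south)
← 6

→ maze.move(dir→south)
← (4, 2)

→ maze.sense(dir→west)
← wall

→ maze.sense(dir→south)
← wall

→ maze.sense(dir→east)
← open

→ stack.push(x→east)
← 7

→ maze.move(dir→east)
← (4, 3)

→ maze.sense(dir→south)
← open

→ stack.push(x→south)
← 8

→ maze.move(dir→south)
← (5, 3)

→ maze.sense(dir→south)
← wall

→ maze.sense(dir→east)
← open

→ stack.push(x→east)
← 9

→ maze.move(dir→east)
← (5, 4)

→ maze.sense(dir→north)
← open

→ stack.push(x→north)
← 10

→ maze.move(dir→north)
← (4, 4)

→ maze.sense(dir→east)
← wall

→ stack.pop()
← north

→ maze.move(dir→south)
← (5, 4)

→ maze.sense(dir→south)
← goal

→ maze.move(dir→south)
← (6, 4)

Answer: (6, 4)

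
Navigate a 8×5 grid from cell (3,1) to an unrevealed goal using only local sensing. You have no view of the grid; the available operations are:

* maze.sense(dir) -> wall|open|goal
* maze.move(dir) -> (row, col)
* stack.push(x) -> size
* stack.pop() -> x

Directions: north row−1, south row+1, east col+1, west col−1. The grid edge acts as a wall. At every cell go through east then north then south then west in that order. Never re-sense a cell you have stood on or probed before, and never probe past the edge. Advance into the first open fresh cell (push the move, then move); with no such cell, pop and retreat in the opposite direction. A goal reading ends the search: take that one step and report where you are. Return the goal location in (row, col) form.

>>> maze.sense dir='east'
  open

>>> stack.push x='east'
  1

>>> maze.move dir='east'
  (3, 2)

>>> maze.sense dir='east'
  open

>>> stack.push x='east'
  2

>>> maze.move dir='east'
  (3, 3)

>>> maze.sense dir='east'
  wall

>>> maze.sense dir='north'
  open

>>> stack.push x='north'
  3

>>> maze.move dir='north'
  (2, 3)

>>> maze.sense dir='east'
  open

>>> stack.push x='east'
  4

>>> maze.move dir='east'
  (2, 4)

>>> maze.sense dir='north'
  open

>>> stack.push x='north'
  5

>>> maze.move dir='north'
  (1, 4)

>>> maze.sense dir='north'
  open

>>> stack.push x='north'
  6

>>> maze.move dir='north'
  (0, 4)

>>> maze.sense dir='west'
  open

>>> stack.push x='west'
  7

>>> maze.move dir='west'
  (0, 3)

>>> maze.sense dir='south'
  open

>>> stack.push x='south'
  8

>>> maze.move dir='south'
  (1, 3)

>>> maze.sense dir='west'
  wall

>>> stack.pop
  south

>>> maze.move dir='north'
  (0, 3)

>>> maze.sense dir='west'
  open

>>> stack.push x='west'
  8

>>> maze.move dir='west'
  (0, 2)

>>> maze.sense dir='west'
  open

>>> stack.push x='west'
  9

>>> maze.move dir='west'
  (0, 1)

>>> maze.sense dir='south'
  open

>>> stack.push x='south'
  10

>>> maze.move dir='south'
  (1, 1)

>>> maze.sense dir='south'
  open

>>> stack.push x='south'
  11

>>> maze.move dir='south'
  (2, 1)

>>> maze.sense dir='east'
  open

>>> stack.push x='east'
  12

>>> maze.move dir='east'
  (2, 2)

>>> stack.pop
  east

>>> maze.move dir='west'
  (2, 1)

>>> maze.sense dir='west'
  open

>>> stack.push x='west'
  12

>>> maze.move dir='west'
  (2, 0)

>>> maze.sense dir='north'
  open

>>> stack.push x='north'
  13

>>> maze.move dir='north'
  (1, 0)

>>> maze.sense dir='north'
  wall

>>> stack.pop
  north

>>> maze.move dir='south'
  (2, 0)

>>> maze.sense dir='south'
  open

>>> stack.push x='south'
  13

>>> maze.move dir='south'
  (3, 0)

>>> maze.sense dir='south'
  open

>>> stack.push x='south'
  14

>>> maze.move dir='south'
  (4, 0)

>>> maze.sense dir='east'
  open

>>> stack.push x='east'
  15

>>> maze.move dir='east'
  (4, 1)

>>> maze.sense dir='east'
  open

>>> stack.push x='east'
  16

>>> maze.move dir='east'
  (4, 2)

>>> maze.sense dir='east'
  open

>>> stack.push x='east'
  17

>>> maze.move dir='east'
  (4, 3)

>>> maze.sense dir='east'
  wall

>>> maze.sense dir='south'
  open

>>> stack.push x='south'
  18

>>> maze.move dir='south'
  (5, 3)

>>> maze.sense dir='east'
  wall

>>> maze.sense dir='south'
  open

>>> stack.push x='south'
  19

>>> maze.move dir='south'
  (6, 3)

>>> maze.sense dir='east'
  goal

>>> maze.move dir='east'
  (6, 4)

Answer: (6, 4)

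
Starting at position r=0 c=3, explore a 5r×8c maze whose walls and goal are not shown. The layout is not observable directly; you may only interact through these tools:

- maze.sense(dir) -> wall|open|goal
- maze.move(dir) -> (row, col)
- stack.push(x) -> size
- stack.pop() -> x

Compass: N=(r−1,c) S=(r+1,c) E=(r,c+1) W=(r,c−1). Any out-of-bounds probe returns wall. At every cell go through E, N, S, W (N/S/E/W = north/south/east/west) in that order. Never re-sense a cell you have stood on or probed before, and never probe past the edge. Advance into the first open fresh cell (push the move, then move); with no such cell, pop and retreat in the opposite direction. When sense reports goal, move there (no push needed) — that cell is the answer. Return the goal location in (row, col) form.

I try sense on dir: east, and get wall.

Using sense on dir: south, : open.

Now I run push on x: south, which returns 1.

I run move on dir: south, yielding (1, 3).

I run sense on dir: east, which returns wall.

I call sense on dir: south, and observe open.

Now I run push on x: south, : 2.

Calling move on dir: south, yielding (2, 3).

Then sense on dir: east, and see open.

I invoke push on x: east, giving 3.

Next I call move on dir: east, and get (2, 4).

I invoke sense on dir: east, and get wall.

Using sense on dir: south, and see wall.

Now I run pop(), → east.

Using move on dir: west, and see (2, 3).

I use sense on dir: south, and observe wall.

Calling sense on dir: west, and see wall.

I invoke pop(), → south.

Invoking move on dir: north, which returns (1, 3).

I invoke sense on dir: west, which returns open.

Invoking push on x: west, which returns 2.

I use move on dir: west, and get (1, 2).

Then sense on dir: north, : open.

I run push on x: north, and observe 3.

Calling move on dir: north, → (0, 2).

Calling sense on dir: west, and get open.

I use push on x: west, and get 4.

Calling move on dir: west, : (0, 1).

Invoking sense on dir: south, giving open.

I invoke push on x: south, giving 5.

I use move on dir: south, : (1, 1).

Using sense on dir: south, which returns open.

Now I run push on x: south, — result: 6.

Then move on dir: south, and observe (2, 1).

I try sense on dir: south, which returns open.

Next I call push on x: south, and observe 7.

Now I run move on dir: south, giving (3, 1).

I try sense on dir: east, and see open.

Invoking push on x: east, → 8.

I try move on dir: east, and get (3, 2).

Invoking sense on dir: south, and see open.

I try push on x: south, — result: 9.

Using move on dir: south, and get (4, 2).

Then sense on dir: east, giving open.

Invoking push on x: east, → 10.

I try move on dir: east, — result: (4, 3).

Next I call sense on dir: east, and observe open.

I use push on x: east, giving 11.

Now I run move on dir: east, → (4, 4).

I call sense on dir: east, : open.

Calling push on x: east, and observe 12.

Calling move on dir: east, and get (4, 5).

Invoking sense on dir: east, — result: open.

I call push on x: east, — result: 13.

Invoking move on dir: east, and get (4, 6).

Now I run sense on dir: east, yielding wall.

I invoke sense on dir: north, giving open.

Calling push on x: north, — result: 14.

Now I run move on dir: north, : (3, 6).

Now I run sense on dir: east, and get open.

I use push on x: east, which returns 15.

I try move on dir: east, yielding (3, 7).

I invoke sense on dir: north, yielding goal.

I invoke move on dir: north, and observe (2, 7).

Answer: (2, 7)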